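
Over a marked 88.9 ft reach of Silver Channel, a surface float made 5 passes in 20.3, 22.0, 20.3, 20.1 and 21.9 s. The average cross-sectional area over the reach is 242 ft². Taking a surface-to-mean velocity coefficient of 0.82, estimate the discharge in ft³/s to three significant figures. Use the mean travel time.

843 ft³/s

t̄ = (20.3 + 22.0 + 20.3 + 20.1 + 21.9) / 5 = 20.92 s
v_surface = L / t̄ = 88.9 / 20.92 = 4.250 ft/s
v_mean = 0.82 × 4.250 = 3.485 ft/s
Q = A × v_mean = 242 × 3.485 = 843.3 ft³/s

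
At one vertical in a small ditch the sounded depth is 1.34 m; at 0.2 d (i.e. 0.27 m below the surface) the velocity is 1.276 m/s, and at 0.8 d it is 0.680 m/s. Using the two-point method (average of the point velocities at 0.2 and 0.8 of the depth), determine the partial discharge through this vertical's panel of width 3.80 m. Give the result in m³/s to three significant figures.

4.98 m³/s

v̄ = (1.276 + 0.680) / 2 = 0.9780 m/s
q = v̄ × d × w = 0.9780 × 1.34 × 3.80 = 4.980 m³/s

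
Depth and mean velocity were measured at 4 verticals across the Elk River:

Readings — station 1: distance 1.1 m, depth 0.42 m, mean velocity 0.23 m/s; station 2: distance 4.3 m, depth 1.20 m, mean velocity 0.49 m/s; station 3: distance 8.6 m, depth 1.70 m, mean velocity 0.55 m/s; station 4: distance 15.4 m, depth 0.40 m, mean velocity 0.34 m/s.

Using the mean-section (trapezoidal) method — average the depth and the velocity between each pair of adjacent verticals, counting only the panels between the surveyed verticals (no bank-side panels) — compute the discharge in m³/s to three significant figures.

7.35 m³/s

Panel 1-2: Δb = 3.2 m, d̄ = (0.42+1.20)/2 = 0.81, v̄ = (0.23+0.49)/2 = 0.36 → q = 3.2×0.81×0.36 = 0.9331 m³/s
Panel 2-3: Δb = 4.3 m, d̄ = (1.20+1.70)/2 = 1.45, v̄ = (0.49+0.55)/2 = 0.52 → q = 4.3×1.45×0.52 = 3.242 m³/s
Panel 3-4: Δb = 6.8 m, d̄ = (1.70+0.40)/2 = 1.05, v̄ = (0.55+0.34)/2 = 0.445 → q = 6.8×1.05×0.445 = 3.177 m³/s
Q = Σ q = 7.353 m³/s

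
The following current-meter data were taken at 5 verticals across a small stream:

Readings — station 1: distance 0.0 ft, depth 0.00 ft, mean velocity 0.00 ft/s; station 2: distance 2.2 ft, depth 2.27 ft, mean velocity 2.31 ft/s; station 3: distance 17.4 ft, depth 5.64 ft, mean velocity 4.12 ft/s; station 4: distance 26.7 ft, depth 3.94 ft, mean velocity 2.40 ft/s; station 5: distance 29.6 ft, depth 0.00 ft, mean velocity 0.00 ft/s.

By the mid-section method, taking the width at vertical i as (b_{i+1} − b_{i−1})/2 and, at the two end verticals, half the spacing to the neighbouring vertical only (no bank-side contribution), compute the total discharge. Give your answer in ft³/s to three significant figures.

388 ft³/s

w_2 = (17.4 − 0.0)/2 = 8.7 ft; q_2 = 2.31 × 2.27 × 8.7 = 45.62 ft³/s
w_3 = (26.7 − 2.2)/2 = 12.25 ft; q_3 = 4.12 × 5.64 × 12.25 = 284.7 ft³/s
w_4 = (29.6 − 17.4)/2 = 6.1 ft; q_4 = 2.40 × 3.94 × 6.1 = 57.68 ft³/s
Stations 1, 5 contribute zero (depth or velocity is 0).
Q = Σ qᵢ = 388.0 ft³/s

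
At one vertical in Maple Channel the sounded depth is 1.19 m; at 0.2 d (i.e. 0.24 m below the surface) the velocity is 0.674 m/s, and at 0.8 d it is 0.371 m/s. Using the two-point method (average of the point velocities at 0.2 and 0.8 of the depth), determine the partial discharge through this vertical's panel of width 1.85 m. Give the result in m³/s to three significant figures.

v̄ = (0.674 + 0.371) / 2 = 0.5225 m/s
q = v̄ × d × w = 0.5225 × 1.19 × 1.85 = 1.150 m³/s

1.15 m³/s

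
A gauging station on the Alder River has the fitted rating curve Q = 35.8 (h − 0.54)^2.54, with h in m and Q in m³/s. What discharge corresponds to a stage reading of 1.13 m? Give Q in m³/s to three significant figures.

9.37 m³/s

Q = 35.8 × (1.13 − 0.54)^2.54 = 35.8 × 0.59^2.54 = 9.372 m³/s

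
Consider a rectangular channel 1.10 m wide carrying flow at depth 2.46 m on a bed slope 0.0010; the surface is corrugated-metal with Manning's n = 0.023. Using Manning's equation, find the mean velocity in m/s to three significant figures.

A = b·y = 1.10 × 2.46 = 2.706 m²
P = b + 2y = 1.10 + 2×2.46 = 6.020 m
R = A/P = 2.706/6.020 = 0.4495 m
Q = (1/n)·A·R^(2/3)·S^(1/2) = (1/0.023) × 2.706 × 0.4495^(2/3) × 0.0010^(1/2) = 2.183 m³/s
V = Q/A = 2.183/2.706 = 0.8068 m/s

0.807 m/s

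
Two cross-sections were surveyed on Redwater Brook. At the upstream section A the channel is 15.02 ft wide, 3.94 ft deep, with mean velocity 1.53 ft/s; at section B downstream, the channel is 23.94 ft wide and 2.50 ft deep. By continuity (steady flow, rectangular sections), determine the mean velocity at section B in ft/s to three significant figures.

Q = A₁V₁ = (15.02×3.94) × 1.53 = 90.54 ft³/s
A₂ = 23.94 × 2.50 = 59.85 ft²
V₂ = Q/A₂ = 90.54/59.85 = 1.513 ft/s

1.51 ft/s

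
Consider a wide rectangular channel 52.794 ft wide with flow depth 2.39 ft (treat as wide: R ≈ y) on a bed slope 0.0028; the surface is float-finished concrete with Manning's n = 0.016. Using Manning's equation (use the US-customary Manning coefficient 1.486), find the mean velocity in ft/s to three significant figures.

8.79 ft/s

A = b·y = 52.794 × 2.39 = 126.2 ft²
Wide channel: R ≈ y = 2.39 ft
Q = (1.486/n)·A·R^(2/3)·S^(1/2) = (1.486/0.016) × 126.2 × 2.390^(2/3) × 0.0028^(1/2) = 1108 ft³/s
V = Q/A = 1108/126.2 = 8.785 ft/s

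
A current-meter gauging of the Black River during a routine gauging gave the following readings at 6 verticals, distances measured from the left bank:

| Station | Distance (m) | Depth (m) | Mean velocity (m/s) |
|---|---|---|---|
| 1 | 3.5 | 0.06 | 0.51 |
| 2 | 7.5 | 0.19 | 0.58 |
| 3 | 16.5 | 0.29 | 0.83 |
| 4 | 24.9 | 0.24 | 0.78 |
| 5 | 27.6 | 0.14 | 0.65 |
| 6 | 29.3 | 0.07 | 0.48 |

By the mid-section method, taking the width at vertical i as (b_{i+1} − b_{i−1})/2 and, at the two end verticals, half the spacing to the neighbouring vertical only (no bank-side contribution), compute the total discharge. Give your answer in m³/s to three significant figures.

w_1 = (7.5 − 3.5)/2 = 2 m; q_1 = 0.51 × 0.06 × 2 = 0.06120 m³/s
w_2 = (16.5 − 3.5)/2 = 6.5 m; q_2 = 0.58 × 0.19 × 6.5 = 0.7163 m³/s
w_3 = (24.9 − 7.5)/2 = 8.7 m; q_3 = 0.83 × 0.29 × 8.7 = 2.094 m³/s
w_4 = (27.6 − 16.5)/2 = 5.55 m; q_4 = 0.78 × 0.24 × 5.55 = 1.039 m³/s
w_5 = (29.3 − 24.9)/2 = 2.2 m; q_5 = 0.65 × 0.14 × 2.2 = 0.2002 m³/s
w_6 = (29.3 − 27.6)/2 = 0.85 m; q_6 = 0.48 × 0.07 × 0.85 = 0.02856 m³/s
Q = Σ qᵢ = 4.139 m³/s

4.14 m³/s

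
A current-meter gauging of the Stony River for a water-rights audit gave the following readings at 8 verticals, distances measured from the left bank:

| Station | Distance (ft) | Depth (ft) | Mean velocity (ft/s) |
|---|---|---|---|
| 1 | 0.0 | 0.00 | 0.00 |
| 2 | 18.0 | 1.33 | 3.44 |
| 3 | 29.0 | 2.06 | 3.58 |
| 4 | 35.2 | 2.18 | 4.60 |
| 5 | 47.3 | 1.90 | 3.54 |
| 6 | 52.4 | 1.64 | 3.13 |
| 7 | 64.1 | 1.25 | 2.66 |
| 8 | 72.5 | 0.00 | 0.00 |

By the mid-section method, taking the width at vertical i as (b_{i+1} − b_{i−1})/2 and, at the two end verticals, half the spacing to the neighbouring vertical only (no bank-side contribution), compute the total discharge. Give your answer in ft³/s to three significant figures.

w_2 = (29.0 − 0.0)/2 = 14.5 ft; q_2 = 3.44 × 1.33 × 14.5 = 66.34 ft³/s
w_3 = (35.2 − 18.0)/2 = 8.6 ft; q_3 = 3.58 × 2.06 × 8.6 = 63.42 ft³/s
w_4 = (47.3 − 29.0)/2 = 9.15 ft; q_4 = 4.60 × 2.18 × 9.15 = 91.76 ft³/s
w_5 = (52.4 − 35.2)/2 = 8.6 ft; q_5 = 3.54 × 1.90 × 8.6 = 57.84 ft³/s
w_6 = (64.1 − 47.3)/2 = 8.4 ft; q_6 = 3.13 × 1.64 × 8.4 = 43.12 ft³/s
w_7 = (72.5 − 52.4)/2 = 10.05 ft; q_7 = 2.66 × 1.25 × 10.05 = 33.42 ft³/s
Stations 1, 8 contribute zero (depth or velocity is 0).
Q = Σ qᵢ = 355.9 ft³/s

356 ft³/s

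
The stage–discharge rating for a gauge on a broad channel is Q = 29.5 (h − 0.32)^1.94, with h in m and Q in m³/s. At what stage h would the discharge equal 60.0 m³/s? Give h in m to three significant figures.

h − h₀ = (Q/C)^(1/b) = (60.0/29.5)^(1/1.94) = 1.442 m
h = 0.32 + 1.442 = 1.762 m

1.76 m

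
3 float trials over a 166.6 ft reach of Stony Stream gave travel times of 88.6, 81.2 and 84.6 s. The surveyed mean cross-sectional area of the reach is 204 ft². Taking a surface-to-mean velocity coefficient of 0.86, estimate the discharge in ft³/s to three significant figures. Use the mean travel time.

t̄ = (88.6 + 81.2 + 84.6) / 3 = 84.8 s
v_surface = L / t̄ = 166.6 / 84.8 = 1.965 ft/s
v_mean = 0.86 × 1.965 = 1.690 ft/s
Q = A × v_mean = 204 × 1.690 = 344.7 ft³/s

345 ft³/s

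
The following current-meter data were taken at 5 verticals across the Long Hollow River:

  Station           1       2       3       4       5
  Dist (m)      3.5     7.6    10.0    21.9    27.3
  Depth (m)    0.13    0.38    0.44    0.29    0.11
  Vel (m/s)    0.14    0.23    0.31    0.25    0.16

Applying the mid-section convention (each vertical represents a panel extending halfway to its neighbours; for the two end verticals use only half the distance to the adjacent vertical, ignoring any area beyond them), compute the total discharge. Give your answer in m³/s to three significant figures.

1.97 m³/s

w_1 = (7.6 − 3.5)/2 = 2.05 m; q_1 = 0.14 × 0.13 × 2.05 = 0.03731 m³/s
w_2 = (10.0 − 3.5)/2 = 3.25 m; q_2 = 0.23 × 0.38 × 3.25 = 0.2841 m³/s
w_3 = (21.9 − 7.6)/2 = 7.15 m; q_3 = 0.31 × 0.44 × 7.15 = 0.9753 m³/s
w_4 = (27.3 − 10.0)/2 = 8.65 m; q_4 = 0.25 × 0.29 × 8.65 = 0.6271 m³/s
w_5 = (27.3 − 21.9)/2 = 2.7 m; q_5 = 0.16 × 0.11 × 2.7 = 0.04752 m³/s
Q = Σ qᵢ = 1.971 m³/s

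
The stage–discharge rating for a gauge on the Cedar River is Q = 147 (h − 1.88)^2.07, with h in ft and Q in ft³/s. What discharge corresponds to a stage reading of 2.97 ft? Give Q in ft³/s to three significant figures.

Q = 147 × (2.97 − 1.88)^2.07 = 147 × 1.09^2.07 = 175.7 ft³/s

176 ft³/s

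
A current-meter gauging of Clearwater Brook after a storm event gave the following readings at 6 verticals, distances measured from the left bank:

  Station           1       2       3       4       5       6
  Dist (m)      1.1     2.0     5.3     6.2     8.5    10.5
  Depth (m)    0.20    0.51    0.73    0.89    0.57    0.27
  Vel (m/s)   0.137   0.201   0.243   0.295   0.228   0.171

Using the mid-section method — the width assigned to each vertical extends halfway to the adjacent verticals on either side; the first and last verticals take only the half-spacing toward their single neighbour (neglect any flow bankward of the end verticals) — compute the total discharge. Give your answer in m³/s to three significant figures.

w_1 = (2.0 − 1.1)/2 = 0.45 m; q_1 = 0.137 × 0.20 × 0.45 = 0.01233 m³/s
w_2 = (5.3 − 1.1)/2 = 2.1 m; q_2 = 0.201 × 0.51 × 2.1 = 0.2153 m³/s
w_3 = (6.2 − 2.0)/2 = 2.1 m; q_3 = 0.243 × 0.73 × 2.1 = 0.3725 m³/s
w_4 = (8.5 − 5.3)/2 = 1.6 m; q_4 = 0.295 × 0.89 × 1.6 = 0.4201 m³/s
w_5 = (10.5 − 6.2)/2 = 2.15 m; q_5 = 0.228 × 0.57 × 2.15 = 0.2794 m³/s
w_6 = (10.5 − 8.5)/2 = 1 m; q_6 = 0.171 × 0.27 × 1 = 0.04617 m³/s
Q = Σ qᵢ = 1.346 m³/s

1.35 m³/s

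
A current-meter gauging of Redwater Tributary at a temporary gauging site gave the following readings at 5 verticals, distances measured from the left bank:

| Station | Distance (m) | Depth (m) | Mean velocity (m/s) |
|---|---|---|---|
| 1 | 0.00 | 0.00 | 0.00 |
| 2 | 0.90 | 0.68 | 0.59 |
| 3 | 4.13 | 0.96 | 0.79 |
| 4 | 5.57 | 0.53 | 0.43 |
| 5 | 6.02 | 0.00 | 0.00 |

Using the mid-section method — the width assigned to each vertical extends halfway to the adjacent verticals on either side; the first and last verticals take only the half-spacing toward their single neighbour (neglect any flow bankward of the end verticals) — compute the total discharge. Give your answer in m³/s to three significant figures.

w_2 = (4.13 − 0.00)/2 = 2.065 m; q_2 = 0.59 × 0.68 × 2.065 = 0.8285 m³/s
w_3 = (5.57 − 0.90)/2 = 2.335 m; q_3 = 0.79 × 0.96 × 2.335 = 1.771 m³/s
w_4 = (6.02 − 4.13)/2 = 0.945 m; q_4 = 0.43 × 0.53 × 0.945 = 0.2154 m³/s
Stations 1, 5 contribute zero (depth or velocity is 0).
Q = Σ qᵢ = 2.815 m³/s

2.81 m³/s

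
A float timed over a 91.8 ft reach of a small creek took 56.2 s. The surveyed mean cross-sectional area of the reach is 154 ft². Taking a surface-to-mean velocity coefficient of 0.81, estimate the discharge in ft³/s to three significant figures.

v_surface = L / t̄ = 91.8 / 56.2 = 1.633 ft/s
v_mean = 0.81 × 1.633 = 1.323 ft/s
Q = A × v_mean = 154 × 1.323 = 203.8 ft³/s

204 ft³/s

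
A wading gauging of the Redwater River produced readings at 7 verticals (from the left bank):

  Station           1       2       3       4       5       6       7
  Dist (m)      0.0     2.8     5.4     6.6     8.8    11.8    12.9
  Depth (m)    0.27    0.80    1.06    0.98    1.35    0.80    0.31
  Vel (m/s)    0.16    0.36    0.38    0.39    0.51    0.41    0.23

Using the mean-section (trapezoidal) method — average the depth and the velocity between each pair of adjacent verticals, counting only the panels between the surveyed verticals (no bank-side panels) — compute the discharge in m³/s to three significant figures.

4.59 m³/s

Panel 1-2: Δb = 2.8 m, d̄ = (0.27+0.80)/2 = 0.535, v̄ = (0.16+0.36)/2 = 0.26 → q = 2.8×0.535×0.26 = 0.3895 m³/s
Panel 2-3: Δb = 2.6 m, d̄ = (0.80+1.06)/2 = 0.93, v̄ = (0.36+0.38)/2 = 0.37 → q = 2.6×0.93×0.37 = 0.8947 m³/s
Panel 3-4: Δb = 1.2 m, d̄ = (1.06+0.98)/2 = 1.02, v̄ = (0.38+0.39)/2 = 0.385 → q = 1.2×1.02×0.385 = 0.4712 m³/s
Panel 4-5: Δb = 2.2 m, d̄ = (0.98+1.35)/2 = 1.165, v̄ = (0.39+0.51)/2 = 0.45 → q = 2.2×1.165×0.45 = 1.153 m³/s
Panel 5-6: Δb = 3 m, d̄ = (1.35+0.80)/2 = 1.075, v̄ = (0.51+0.41)/2 = 0.46 → q = 3×1.075×0.46 = 1.484 m³/s
Panel 6-7: Δb = 1.1 m, d̄ = (0.80+0.31)/2 = 0.555, v̄ = (0.41+0.23)/2 = 0.32 → q = 1.1×0.555×0.32 = 0.1954 m³/s
Q = Σ q = 4.588 m³/s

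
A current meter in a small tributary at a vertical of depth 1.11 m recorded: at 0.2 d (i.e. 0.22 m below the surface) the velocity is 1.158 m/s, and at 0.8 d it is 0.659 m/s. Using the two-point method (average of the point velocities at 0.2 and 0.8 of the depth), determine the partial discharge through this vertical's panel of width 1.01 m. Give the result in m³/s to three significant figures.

v̄ = (1.158 + 0.659) / 2 = 0.9085 m/s
q = v̄ × d × w = 0.9085 × 1.11 × 1.01 = 1.019 m³/s

1.02 m³/s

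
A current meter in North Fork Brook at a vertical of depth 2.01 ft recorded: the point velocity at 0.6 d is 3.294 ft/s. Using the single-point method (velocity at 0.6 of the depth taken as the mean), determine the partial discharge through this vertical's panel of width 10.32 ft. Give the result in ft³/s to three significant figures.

v̄ = v₀.₆ = 3.294 ft/s
q = v̄ × d × w = 3.294 × 2.01 × 10.32 = 68.33 ft³/s

68.3 ft³/s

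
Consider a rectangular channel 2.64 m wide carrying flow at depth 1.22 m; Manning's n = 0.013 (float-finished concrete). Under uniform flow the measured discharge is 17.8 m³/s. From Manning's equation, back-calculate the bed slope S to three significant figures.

0.00948

A = b·y = 2.64 × 1.22 = 3.221 m²
P = b + 2y = 2.64 + 2×1.22 = 5.080 m
R = A/P = 3.221/5.080 = 0.6340 m
S = (Q·n / (1·A·R^(2/3)))² = (17.8×0.013 / (1×3.221×0.7380))² = 0.009477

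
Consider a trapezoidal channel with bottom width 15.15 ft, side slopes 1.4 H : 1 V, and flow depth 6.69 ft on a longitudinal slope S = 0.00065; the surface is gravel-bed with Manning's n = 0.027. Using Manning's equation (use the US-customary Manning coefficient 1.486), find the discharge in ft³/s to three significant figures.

A = (b + z·y)·y = (15.15 + 1.4×6.69)×6.69 = 164.0 ft²
P = b + 2y√(1+z²) = 15.15 + 2×6.69×√(1+1.4²) = 38.17 ft
R = A/P = 164.0/38.17 = 4.297 ft
Q = (1.486/n)·A·R^(2/3)·S^(1/2) = (1.486/0.027) × 164.0 × 4.297^(2/3) × 0.00065^(1/2) = 608.3 ft³/s

608 ft³/s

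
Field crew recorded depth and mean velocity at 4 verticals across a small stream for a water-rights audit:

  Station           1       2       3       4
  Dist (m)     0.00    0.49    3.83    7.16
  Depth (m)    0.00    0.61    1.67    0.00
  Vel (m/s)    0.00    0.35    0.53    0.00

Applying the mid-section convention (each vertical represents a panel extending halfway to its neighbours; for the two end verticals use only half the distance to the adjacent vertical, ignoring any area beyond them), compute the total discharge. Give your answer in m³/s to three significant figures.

3.36 m³/s

w_2 = (3.83 − 0.00)/2 = 1.915 m; q_2 = 0.35 × 0.61 × 1.915 = 0.4089 m³/s
w_3 = (7.16 − 0.49)/2 = 3.335 m; q_3 = 0.53 × 1.67 × 3.335 = 2.952 m³/s
Stations 1, 4 contribute zero (depth or velocity is 0).
Q = Σ qᵢ = 3.361 m³/s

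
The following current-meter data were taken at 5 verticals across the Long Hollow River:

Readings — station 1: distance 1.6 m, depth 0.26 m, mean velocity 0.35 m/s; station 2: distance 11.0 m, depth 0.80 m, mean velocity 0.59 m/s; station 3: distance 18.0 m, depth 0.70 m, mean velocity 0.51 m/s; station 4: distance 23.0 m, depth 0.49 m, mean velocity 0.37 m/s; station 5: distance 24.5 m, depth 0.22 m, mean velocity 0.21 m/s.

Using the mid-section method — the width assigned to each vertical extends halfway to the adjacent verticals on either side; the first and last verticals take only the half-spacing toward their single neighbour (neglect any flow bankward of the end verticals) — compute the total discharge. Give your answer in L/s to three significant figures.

w_1 = (11.0 − 1.6)/2 = 4.7 m; q_1 = 0.35 × 0.26 × 4.7 = 0.4277 m³/s
w_2 = (18.0 − 1.6)/2 = 8.2 m; q_2 = 0.59 × 0.80 × 8.2 = 3.870 m³/s
w_3 = (23.0 − 11.0)/2 = 6 m; q_3 = 0.51 × 0.70 × 6 = 2.142 m³/s
w_4 = (24.5 − 18.0)/2 = 3.25 m; q_4 = 0.37 × 0.49 × 3.25 = 0.5892 m³/s
w_5 = (24.5 − 23.0)/2 = 0.75 m; q_5 = 0.21 × 0.22 × 0.75 = 0.03465 m³/s
Q = Σ qᵢ = 7.064 m³/s
= 7.064 × 1000 = 7064 L/s

7060 L/s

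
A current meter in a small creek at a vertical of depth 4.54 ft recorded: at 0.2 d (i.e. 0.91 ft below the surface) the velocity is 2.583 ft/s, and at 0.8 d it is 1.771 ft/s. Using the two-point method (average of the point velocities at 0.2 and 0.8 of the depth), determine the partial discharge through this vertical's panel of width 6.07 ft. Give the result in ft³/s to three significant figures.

60.0 ft³/s

v̄ = (2.583 + 1.771) / 2 = 2.177 ft/s
q = v̄ × d × w = 2.177 × 4.54 × 6.07 = 59.99 ft³/s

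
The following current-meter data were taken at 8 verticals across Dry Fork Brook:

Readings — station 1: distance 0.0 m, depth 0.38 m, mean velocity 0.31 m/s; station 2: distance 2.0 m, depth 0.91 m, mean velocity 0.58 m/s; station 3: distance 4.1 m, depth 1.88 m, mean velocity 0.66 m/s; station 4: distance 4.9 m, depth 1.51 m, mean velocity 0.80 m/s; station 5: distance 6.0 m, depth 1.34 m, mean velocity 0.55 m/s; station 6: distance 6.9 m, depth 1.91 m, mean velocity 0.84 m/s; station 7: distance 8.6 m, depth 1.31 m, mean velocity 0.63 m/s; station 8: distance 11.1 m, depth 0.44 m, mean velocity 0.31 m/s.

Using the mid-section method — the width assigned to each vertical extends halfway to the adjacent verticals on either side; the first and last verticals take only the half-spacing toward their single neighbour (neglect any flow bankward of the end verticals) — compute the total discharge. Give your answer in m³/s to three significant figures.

w_1 = (2.0 − 0.0)/2 = 1 m; q_1 = 0.31 × 0.38 × 1 = 0.1178 m³/s
w_2 = (4.1 − 0.0)/2 = 2.05 m; q_2 = 0.58 × 0.91 × 2.05 = 1.082 m³/s
w_3 = (4.9 − 2.0)/2 = 1.45 m; q_3 = 0.66 × 1.88 × 1.45 = 1.799 m³/s
w_4 = (6.0 − 4.1)/2 = 0.95 m; q_4 = 0.80 × 1.51 × 0.95 = 1.148 m³/s
w_5 = (6.9 − 4.9)/2 = 1 m; q_5 = 0.55 × 1.34 × 1 = 0.7370 m³/s
w_6 = (8.6 − 6.0)/2 = 1.3 m; q_6 = 0.84 × 1.91 × 1.3 = 2.086 m³/s
w_7 = (11.1 − 6.9)/2 = 2.1 m; q_7 = 0.63 × 1.31 × 2.1 = 1.733 m³/s
w_8 = (11.1 − 8.6)/2 = 1.25 m; q_8 = 0.31 × 0.44 × 1.25 = 0.1705 m³/s
Q = Σ qᵢ = 8.873 m³/s

8.87 m³/s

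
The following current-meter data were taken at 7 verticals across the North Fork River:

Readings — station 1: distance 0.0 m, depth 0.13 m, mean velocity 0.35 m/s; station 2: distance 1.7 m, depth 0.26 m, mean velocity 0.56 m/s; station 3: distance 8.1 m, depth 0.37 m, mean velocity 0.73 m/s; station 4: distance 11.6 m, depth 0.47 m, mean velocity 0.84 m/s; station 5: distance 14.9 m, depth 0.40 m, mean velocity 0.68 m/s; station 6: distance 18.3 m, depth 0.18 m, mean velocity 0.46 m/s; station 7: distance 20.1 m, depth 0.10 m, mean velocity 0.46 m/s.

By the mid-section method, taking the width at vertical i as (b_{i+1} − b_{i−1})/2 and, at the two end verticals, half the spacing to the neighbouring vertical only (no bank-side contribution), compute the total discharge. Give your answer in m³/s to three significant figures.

w_1 = (1.7 − 0.0)/2 = 0.85 m; q_1 = 0.35 × 0.13 × 0.85 = 0.03868 m³/s
w_2 = (8.1 − 0.0)/2 = 4.05 m; q_2 = 0.56 × 0.26 × 4.05 = 0.5897 m³/s
w_3 = (11.6 − 1.7)/2 = 4.95 m; q_3 = 0.73 × 0.37 × 4.95 = 1.337 m³/s
w_4 = (14.9 − 8.1)/2 = 3.4 m; q_4 = 0.84 × 0.47 × 3.4 = 1.342 m³/s
w_5 = (18.3 − 11.6)/2 = 3.35 m; q_5 = 0.68 × 0.40 × 3.35 = 0.9112 m³/s
w_6 = (20.1 − 14.9)/2 = 2.6 m; q_6 = 0.46 × 0.18 × 2.6 = 0.2153 m³/s
w_7 = (20.1 − 18.3)/2 = 0.9 m; q_7 = 0.46 × 0.10 × 0.9 = 0.04140 m³/s
Q = Σ qᵢ = 4.476 m³/s

4.48 m³/s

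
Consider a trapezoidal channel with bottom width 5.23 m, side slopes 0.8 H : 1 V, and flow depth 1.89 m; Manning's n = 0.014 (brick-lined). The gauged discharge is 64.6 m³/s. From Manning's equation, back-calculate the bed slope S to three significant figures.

0.00368

A = (b + z·y)·y = (5.23 + 0.8×1.89)×1.89 = 12.74 m²
P = b + 2y√(1+z²) = 5.23 + 2×1.89×√(1+0.8²) = 10.07 m
R = A/P = 12.74/10.07 = 1.265 m
S = (Q·n / (1·A·R^(2/3)))² = (64.6×0.014 / (1×12.74×1.170))² = 0.003681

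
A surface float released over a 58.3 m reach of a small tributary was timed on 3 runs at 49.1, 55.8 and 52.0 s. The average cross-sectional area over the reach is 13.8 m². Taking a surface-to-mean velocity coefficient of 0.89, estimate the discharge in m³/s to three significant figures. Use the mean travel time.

13.7 m³/s

t̄ = (49.1 + 55.8 + 52.0) / 3 = 52.3 s
v_surface = L / t̄ = 58.3 / 52.3 = 1.115 m/s
v_mean = 0.89 × 1.115 = 0.9921 m/s
Q = A × v_mean = 13.8 × 0.9921 = 13.69 m³/s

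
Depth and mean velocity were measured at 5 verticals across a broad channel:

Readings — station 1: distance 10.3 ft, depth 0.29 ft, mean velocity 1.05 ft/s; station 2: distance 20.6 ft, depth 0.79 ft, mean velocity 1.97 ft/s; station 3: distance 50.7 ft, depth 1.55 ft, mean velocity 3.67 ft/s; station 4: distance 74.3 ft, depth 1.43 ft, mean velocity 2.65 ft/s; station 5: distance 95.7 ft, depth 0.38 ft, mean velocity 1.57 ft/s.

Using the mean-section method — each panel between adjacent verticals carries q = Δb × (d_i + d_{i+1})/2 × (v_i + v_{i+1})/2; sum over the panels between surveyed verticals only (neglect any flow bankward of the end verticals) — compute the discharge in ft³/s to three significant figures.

260 ft³/s

Panel 1-2: Δb = 10.3 ft, d̄ = (0.29+0.79)/2 = 0.54, v̄ = (1.05+1.97)/2 = 1.51 → q = 10.3×0.54×1.51 = 8.399 ft³/s
Panel 2-3: Δb = 30.1 ft, d̄ = (0.79+1.55)/2 = 1.17, v̄ = (1.97+3.67)/2 = 2.82 → q = 30.1×1.17×2.82 = 99.31 ft³/s
Panel 3-4: Δb = 23.6 ft, d̄ = (1.55+1.43)/2 = 1.49, v̄ = (3.67+2.65)/2 = 3.16 → q = 23.6×1.49×3.16 = 111.1 ft³/s
Panel 4-5: Δb = 21.4 ft, d̄ = (1.43+0.38)/2 = 0.905, v̄ = (2.65+1.57)/2 = 2.11 → q = 21.4×0.905×2.11 = 40.86 ft³/s
Q = Σ q = 259.7 ft³/s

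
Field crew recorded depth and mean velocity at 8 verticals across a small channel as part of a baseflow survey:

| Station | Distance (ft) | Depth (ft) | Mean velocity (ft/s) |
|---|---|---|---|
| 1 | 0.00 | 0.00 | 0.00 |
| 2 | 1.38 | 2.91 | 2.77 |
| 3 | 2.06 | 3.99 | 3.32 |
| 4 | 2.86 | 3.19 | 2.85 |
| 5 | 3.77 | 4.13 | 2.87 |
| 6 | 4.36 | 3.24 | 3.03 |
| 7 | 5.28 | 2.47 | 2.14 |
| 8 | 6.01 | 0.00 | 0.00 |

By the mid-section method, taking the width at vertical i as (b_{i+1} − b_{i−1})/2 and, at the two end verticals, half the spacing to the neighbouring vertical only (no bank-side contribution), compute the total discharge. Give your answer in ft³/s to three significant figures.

46.5 ft³/s

w_2 = (2.06 − 0.00)/2 = 1.03 ft; q_2 = 2.77 × 2.91 × 1.03 = 8.303 ft³/s
w_3 = (2.86 − 1.38)/2 = 0.74 ft; q_3 = 3.32 × 3.99 × 0.74 = 9.803 ft³/s
w_4 = (3.77 − 2.06)/2 = 0.855 ft; q_4 = 2.85 × 3.19 × 0.855 = 7.773 ft³/s
w_5 = (4.36 − 2.86)/2 = 0.75 ft; q_5 = 2.87 × 4.13 × 0.75 = 8.890 ft³/s
w_6 = (5.28 − 3.77)/2 = 0.755 ft; q_6 = 3.03 × 3.24 × 0.755 = 7.412 ft³/s
w_7 = (6.01 − 4.36)/2 = 0.825 ft; q_7 = 2.14 × 2.47 × 0.825 = 4.361 ft³/s
Stations 1, 8 contribute zero (depth or velocity is 0).
Q = Σ qᵢ = 46.54 ft³/s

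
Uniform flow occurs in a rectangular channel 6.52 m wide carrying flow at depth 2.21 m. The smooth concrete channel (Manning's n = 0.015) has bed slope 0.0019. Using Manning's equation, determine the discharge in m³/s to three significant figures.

A = b·y = 6.52 × 2.21 = 14.41 m²
P = b + 2y = 6.52 + 2×2.21 = 10.94 m
R = A/P = 14.41/10.94 = 1.317 m
Q = (1/n)·A·R^(2/3)·S^(1/2) = (1/0.015) × 14.41 × 1.317^(2/3) × 0.0019^(1/2) = 50.31 m³/s

50.3 m³/s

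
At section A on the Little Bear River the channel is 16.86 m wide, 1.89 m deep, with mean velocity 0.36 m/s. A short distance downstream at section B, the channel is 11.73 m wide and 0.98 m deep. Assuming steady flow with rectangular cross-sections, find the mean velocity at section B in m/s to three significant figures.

Q = A₁V₁ = (16.86×1.89) × 0.36 = 11.47 m³/s
A₂ = 11.73 × 0.98 = 11.50 m²
V₂ = Q/A₂ = 11.47/11.50 = 0.9979 m/s

0.998 m/s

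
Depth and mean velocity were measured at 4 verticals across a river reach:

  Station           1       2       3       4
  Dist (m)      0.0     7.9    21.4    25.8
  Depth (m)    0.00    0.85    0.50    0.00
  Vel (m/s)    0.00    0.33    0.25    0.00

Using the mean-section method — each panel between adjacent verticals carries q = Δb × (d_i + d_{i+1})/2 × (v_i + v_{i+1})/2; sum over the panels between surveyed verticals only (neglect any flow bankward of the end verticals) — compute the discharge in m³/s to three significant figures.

3.33 m³/s

Panel 1-2: Δb = 7.9 m, d̄ = (0.00+0.85)/2 = 0.425, v̄ = (0.00+0.33)/2 = 0.165 → q = 7.9×0.425×0.165 = 0.5540 m³/s
Panel 2-3: Δb = 13.5 m, d̄ = (0.85+0.50)/2 = 0.675, v̄ = (0.33+0.25)/2 = 0.29 → q = 13.5×0.675×0.29 = 2.643 m³/s
Panel 3-4: Δb = 4.4 m, d̄ = (0.50+0.00)/2 = 0.25, v̄ = (0.25+0.00)/2 = 0.125 → q = 4.4×0.25×0.125 = 0.1375 m³/s
Q = Σ q = 3.334 m³/s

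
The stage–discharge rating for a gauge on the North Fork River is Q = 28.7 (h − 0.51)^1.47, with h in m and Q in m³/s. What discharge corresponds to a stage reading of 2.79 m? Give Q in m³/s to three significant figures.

Q = 28.7 × (2.79 − 0.51)^1.47 = 28.7 × 2.28^1.47 = 96.39 m³/s

96.4 m³/s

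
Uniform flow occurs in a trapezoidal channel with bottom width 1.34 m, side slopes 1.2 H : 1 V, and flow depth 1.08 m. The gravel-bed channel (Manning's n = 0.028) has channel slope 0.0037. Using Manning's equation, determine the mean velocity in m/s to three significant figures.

1.55 m/s

A = (b + z·y)·y = (1.34 + 1.2×1.08)×1.08 = 2.847 m²
P = b + 2y√(1+z²) = 1.34 + 2×1.08×√(1+1.2²) = 4.714 m
R = A/P = 2.847/4.714 = 0.6039 m
Q = (1/n)·A·R^(2/3)·S^(1/2) = (1/0.028) × 2.847 × 0.6039^(2/3) × 0.0037^(1/2) = 4.419 m³/s
V = Q/A = 4.419/2.847 = 1.552 m/s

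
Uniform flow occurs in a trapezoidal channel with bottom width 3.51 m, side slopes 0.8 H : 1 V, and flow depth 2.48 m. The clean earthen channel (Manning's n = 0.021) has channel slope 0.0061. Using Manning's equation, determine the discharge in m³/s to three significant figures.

62.9 m³/s

A = (b + z·y)·y = (3.51 + 0.8×2.48)×2.48 = 13.63 m²
P = b + 2y√(1+z²) = 3.51 + 2×2.48×√(1+0.8²) = 9.862 m
R = A/P = 13.63/9.862 = 1.382 m
Q = (1/n)·A·R^(2/3)·S^(1/2) = (1/0.021) × 13.63 × 1.382^(2/3) × 0.0061^(1/2) = 62.86 m³/s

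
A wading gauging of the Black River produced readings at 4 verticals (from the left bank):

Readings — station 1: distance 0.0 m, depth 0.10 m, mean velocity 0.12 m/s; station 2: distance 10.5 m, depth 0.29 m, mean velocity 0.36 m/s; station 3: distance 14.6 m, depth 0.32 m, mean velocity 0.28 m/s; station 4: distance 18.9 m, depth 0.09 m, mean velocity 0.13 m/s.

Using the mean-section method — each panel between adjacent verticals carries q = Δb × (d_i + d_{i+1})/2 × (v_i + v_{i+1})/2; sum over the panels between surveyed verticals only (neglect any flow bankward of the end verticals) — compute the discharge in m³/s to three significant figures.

1.07 m³/s

Panel 1-2: Δb = 10.5 m, d̄ = (0.10+0.29)/2 = 0.195, v̄ = (0.12+0.36)/2 = 0.24 → q = 10.5×0.195×0.24 = 0.4914 m³/s
Panel 2-3: Δb = 4.1 m, d̄ = (0.29+0.32)/2 = 0.305, v̄ = (0.36+0.28)/2 = 0.32 → q = 4.1×0.305×0.32 = 0.4002 m³/s
Panel 3-4: Δb = 4.3 m, d̄ = (0.32+0.09)/2 = 0.205, v̄ = (0.28+0.13)/2 = 0.205 → q = 4.3×0.205×0.205 = 0.1807 m³/s
Q = Σ q = 1.072 m³/s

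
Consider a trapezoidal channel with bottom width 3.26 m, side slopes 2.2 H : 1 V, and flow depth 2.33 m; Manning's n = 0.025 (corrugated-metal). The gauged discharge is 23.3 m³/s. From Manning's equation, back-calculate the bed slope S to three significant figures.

0.000598

A = (b + z·y)·y = (3.26 + 2.2×2.33)×2.33 = 19.54 m²
P = b + 2y√(1+z²) = 3.26 + 2×2.33×√(1+2.2²) = 14.52 m
R = A/P = 19.54/14.52 = 1.346 m
S = (Q·n / (1·A·R^(2/3)))² = (23.3×0.025 / (1×19.54×1.219))² = 0.0005983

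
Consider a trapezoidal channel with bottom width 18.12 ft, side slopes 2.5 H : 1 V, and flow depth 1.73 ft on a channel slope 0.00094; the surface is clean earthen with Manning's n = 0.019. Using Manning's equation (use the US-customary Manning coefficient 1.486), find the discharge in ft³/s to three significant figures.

117 ft³/s

A = (b + z·y)·y = (18.12 + 2.5×1.73)×1.73 = 38.83 ft²
P = b + 2y√(1+z²) = 18.12 + 2×1.73×√(1+2.5²) = 27.44 ft
R = A/P = 38.83/27.44 = 1.415 ft
Q = (1.486/n)·A·R^(2/3)·S^(1/2) = (1.486/0.019) × 38.83 × 1.415^(2/3) × 0.00094^(1/2) = 117.4 ft³/s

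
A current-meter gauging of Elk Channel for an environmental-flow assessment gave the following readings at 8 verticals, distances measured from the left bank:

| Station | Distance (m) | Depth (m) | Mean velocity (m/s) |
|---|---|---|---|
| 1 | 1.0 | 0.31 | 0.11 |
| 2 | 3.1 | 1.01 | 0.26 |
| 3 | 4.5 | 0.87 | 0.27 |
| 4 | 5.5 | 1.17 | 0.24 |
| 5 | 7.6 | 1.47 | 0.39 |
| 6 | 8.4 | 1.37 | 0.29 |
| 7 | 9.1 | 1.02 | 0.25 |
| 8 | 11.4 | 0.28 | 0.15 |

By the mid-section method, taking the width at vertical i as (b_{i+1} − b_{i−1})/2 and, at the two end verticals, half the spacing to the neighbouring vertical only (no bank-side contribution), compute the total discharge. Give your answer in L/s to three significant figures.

w_1 = (3.1 − 1.0)/2 = 1.05 m; q_1 = 0.11 × 0.31 × 1.05 = 0.03581 m³/s
w_2 = (4.5 − 1.0)/2 = 1.75 m; q_2 = 0.26 × 1.01 × 1.75 = 0.4596 m³/s
w_3 = (5.5 − 3.1)/2 = 1.2 m; q_3 = 0.27 × 0.87 × 1.2 = 0.2819 m³/s
w_4 = (7.6 − 4.5)/2 = 1.55 m; q_4 = 0.24 × 1.17 × 1.55 = 0.4352 m³/s
w_5 = (8.4 − 5.5)/2 = 1.45 m; q_5 = 0.39 × 1.47 × 1.45 = 0.8313 m³/s
w_6 = (9.1 − 7.6)/2 = 0.75 m; q_6 = 0.29 × 1.37 × 0.75 = 0.2980 m³/s
w_7 = (11.4 − 8.4)/2 = 1.5 m; q_7 = 0.25 × 1.02 × 1.5 = 0.3825 m³/s
w_8 = (11.4 − 9.1)/2 = 1.15 m; q_8 = 0.15 × 0.28 × 1.15 = 0.04830 m³/s
Q = Σ qᵢ = 2.773 m³/s
= 2.773 × 1000 = 2773 L/s

2770 L/s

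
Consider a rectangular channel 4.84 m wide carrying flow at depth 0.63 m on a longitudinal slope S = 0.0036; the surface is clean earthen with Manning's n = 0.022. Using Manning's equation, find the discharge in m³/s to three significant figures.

A = b·y = 4.84 × 0.63 = 3.049 m²
P = b + 2y = 4.84 + 2×0.63 = 6.100 m
R = A/P = 3.049/6.100 = 0.4999 m
Q = (1/n)·A·R^(2/3)·S^(1/2) = (1/0.022) × 3.049 × 0.4999^(2/3) × 0.0036^(1/2) = 5.238 m³/s

5.24 m³/s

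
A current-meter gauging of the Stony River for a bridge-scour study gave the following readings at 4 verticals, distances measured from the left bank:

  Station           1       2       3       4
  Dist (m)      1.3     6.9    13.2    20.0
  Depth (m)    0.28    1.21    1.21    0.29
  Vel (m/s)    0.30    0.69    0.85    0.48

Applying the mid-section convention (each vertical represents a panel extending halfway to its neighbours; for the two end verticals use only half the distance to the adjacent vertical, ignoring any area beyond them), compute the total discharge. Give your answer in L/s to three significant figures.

12400 L/s

w_1 = (6.9 − 1.3)/2 = 2.8 m; q_1 = 0.30 × 0.28 × 2.8 = 0.2352 m³/s
w_2 = (13.2 − 1.3)/2 = 5.95 m; q_2 = 0.69 × 1.21 × 5.95 = 4.968 m³/s
w_3 = (20.0 − 6.9)/2 = 6.55 m; q_3 = 0.85 × 1.21 × 6.55 = 6.737 m³/s
w_4 = (20.0 − 13.2)/2 = 3.4 m; q_4 = 0.48 × 0.29 × 3.4 = 0.4733 m³/s
Q = Σ qᵢ = 12.41 m³/s
= 12.41 × 1000 = 12410 L/s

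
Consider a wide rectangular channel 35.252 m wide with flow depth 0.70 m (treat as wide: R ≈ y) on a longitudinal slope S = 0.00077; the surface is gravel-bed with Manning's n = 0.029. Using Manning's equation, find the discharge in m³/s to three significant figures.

18.6 m³/s

A = b·y = 35.252 × 0.70 = 24.68 m²
Wide channel: R ≈ y = 0.70 m
Q = (1/n)·A·R^(2/3)·S^(1/2) = (1/0.029) × 24.68 × 0.7000^(2/3) × 0.00077^(1/2) = 18.61 m³/s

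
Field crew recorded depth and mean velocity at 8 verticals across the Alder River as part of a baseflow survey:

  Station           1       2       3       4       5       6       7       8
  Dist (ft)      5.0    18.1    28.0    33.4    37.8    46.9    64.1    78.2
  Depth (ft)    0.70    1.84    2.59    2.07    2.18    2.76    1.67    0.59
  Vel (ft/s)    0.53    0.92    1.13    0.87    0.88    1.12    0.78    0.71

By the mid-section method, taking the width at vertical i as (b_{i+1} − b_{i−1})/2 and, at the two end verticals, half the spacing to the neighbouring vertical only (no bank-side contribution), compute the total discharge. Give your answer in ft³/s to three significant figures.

130 ft³/s

w_1 = (18.1 − 5.0)/2 = 6.55 ft; q_1 = 0.53 × 0.70 × 6.55 = 2.430 ft³/s
w_2 = (28.0 − 5.0)/2 = 11.5 ft; q_2 = 0.92 × 1.84 × 11.5 = 19.47 ft³/s
w_3 = (33.4 − 18.1)/2 = 7.65 ft; q_3 = 1.13 × 2.59 × 7.65 = 22.39 ft³/s
w_4 = (37.8 − 28.0)/2 = 4.9 ft; q_4 = 0.87 × 2.07 × 4.9 = 8.824 ft³/s
w_5 = (46.9 − 33.4)/2 = 6.75 ft; q_5 = 0.88 × 2.18 × 6.75 = 12.95 ft³/s
w_6 = (64.1 − 37.8)/2 = 13.15 ft; q_6 = 1.12 × 2.76 × 13.15 = 40.65 ft³/s
w_7 = (78.2 − 46.9)/2 = 15.65 ft; q_7 = 0.78 × 1.67 × 15.65 = 20.39 ft³/s
w_8 = (78.2 − 64.1)/2 = 7.05 ft; q_8 = 0.71 × 0.59 × 7.05 = 2.953 ft³/s
Q = Σ qᵢ = 130.0 ft³/s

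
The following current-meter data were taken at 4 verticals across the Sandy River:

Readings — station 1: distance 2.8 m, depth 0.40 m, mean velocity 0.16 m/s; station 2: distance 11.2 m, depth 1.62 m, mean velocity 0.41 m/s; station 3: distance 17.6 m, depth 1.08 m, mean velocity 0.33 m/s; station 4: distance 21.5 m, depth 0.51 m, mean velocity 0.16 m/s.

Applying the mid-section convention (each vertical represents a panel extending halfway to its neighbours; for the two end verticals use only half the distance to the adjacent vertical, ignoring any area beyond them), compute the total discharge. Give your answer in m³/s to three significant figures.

w_1 = (11.2 − 2.8)/2 = 4.2 m; q_1 = 0.16 × 0.40 × 4.2 = 0.2688 m³/s
w_2 = (17.6 − 2.8)/2 = 7.4 m; q_2 = 0.41 × 1.62 × 7.4 = 4.915 m³/s
w_3 = (21.5 − 11.2)/2 = 5.15 m; q_3 = 0.33 × 1.08 × 5.15 = 1.835 m³/s
w_4 = (21.5 − 17.6)/2 = 1.95 m; q_4 = 0.16 × 0.51 × 1.95 = 0.1591 m³/s
Q = Σ qᵢ = 7.178 m³/s

7.18 m³/s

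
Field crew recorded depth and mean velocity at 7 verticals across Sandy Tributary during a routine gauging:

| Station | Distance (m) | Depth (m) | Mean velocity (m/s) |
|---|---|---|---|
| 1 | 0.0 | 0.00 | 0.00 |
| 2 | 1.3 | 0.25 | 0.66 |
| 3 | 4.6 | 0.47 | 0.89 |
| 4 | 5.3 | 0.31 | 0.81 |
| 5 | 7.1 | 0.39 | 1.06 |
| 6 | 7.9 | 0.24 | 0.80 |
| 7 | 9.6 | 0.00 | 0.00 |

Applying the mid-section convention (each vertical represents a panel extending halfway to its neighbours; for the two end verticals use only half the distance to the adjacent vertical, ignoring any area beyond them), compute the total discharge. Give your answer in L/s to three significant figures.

w_2 = (4.6 − 0.0)/2 = 2.3 m; q_2 = 0.66 × 0.25 × 2.3 = 0.3795 m³/s
w_3 = (5.3 − 1.3)/2 = 2 m; q_3 = 0.89 × 0.47 × 2 = 0.8366 m³/s
w_4 = (7.1 − 4.6)/2 = 1.25 m; q_4 = 0.81 × 0.31 × 1.25 = 0.3139 m³/s
w_5 = (7.9 − 5.3)/2 = 1.3 m; q_5 = 1.06 × 0.39 × 1.3 = 0.5374 m³/s
w_6 = (9.6 − 7.1)/2 = 1.25 m; q_6 = 0.80 × 0.24 × 1.25 = 0.2400 m³/s
Stations 1, 7 contribute zero (depth or velocity is 0).
Q = Σ qᵢ = 2.307 m³/s
= 2.307 × 1000 = 2307 L/s

2310 L/s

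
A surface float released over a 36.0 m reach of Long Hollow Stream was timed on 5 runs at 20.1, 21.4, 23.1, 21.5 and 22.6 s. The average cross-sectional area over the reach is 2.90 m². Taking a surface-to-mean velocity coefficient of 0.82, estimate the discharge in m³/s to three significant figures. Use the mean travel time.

t̄ = (20.1 + 21.4 + 23.1 + 21.5 + 22.6) / 5 = 21.74 s
v_surface = L / t̄ = 36.0 / 21.74 = 1.656 m/s
v_mean = 0.82 × 1.656 = 1.358 m/s
Q = A × v_mean = 2.90 × 1.358 = 3.938 m³/s

3.94 m³/s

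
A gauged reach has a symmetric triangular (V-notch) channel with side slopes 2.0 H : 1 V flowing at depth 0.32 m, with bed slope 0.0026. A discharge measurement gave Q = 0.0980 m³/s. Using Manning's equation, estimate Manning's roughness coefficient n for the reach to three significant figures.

0.0292

A = z·y² = 2.0×0.32² = 0.2048 m²
P = 2y√(1+z²) = 2×0.32×√(1+2.0²) = 1.431 m
R = A/P = 0.2048/1.431 = 0.1431 m
n = (1/Q)·A·R^(2/3)·S^(1/2) = (1/0.0980) × 0.2048 × 0.2736 × 0.05099 = 0.02915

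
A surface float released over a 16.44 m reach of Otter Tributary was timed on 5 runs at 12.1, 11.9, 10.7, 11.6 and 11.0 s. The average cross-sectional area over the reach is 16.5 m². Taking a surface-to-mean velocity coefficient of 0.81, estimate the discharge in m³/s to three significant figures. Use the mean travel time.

t̄ = (12.1 + 11.9 + 10.7 + 11.6 + 11.0) / 5 = 11.46 s
v_surface = L / t̄ = 16.44 / 11.46 = 1.435 m/s
v_mean = 0.81 × 1.435 = 1.162 m/s
Q = A × v_mean = 16.5 × 1.162 = 19.17 m³/s

19.2 m³/s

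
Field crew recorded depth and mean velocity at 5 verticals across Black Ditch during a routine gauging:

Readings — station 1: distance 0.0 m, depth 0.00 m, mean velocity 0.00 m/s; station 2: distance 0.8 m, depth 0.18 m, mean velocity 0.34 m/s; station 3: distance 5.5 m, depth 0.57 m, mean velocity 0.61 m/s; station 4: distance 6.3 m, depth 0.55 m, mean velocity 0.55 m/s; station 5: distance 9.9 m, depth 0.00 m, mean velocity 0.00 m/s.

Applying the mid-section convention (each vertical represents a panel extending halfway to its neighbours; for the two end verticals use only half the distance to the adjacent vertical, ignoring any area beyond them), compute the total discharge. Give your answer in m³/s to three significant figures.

1.79 m³/s

w_2 = (5.5 − 0.0)/2 = 2.75 m; q_2 = 0.34 × 0.18 × 2.75 = 0.1683 m³/s
w_3 = (6.3 − 0.8)/2 = 2.75 m; q_3 = 0.61 × 0.57 × 2.75 = 0.9562 m³/s
w_4 = (9.9 − 5.5)/2 = 2.2 m; q_4 = 0.55 × 0.55 × 2.2 = 0.6655 m³/s
Stations 1, 5 contribute zero (depth or velocity is 0).
Q = Σ qᵢ = 1.790 m³/s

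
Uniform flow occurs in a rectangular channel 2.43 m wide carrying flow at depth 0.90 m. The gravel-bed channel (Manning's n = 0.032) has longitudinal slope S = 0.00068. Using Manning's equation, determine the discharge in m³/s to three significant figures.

1.15 m³/s

A = b·y = 2.43 × 0.90 = 2.187 m²
P = b + 2y = 2.43 + 2×0.90 = 4.230 m
R = A/P = 2.187/4.230 = 0.5170 m
Q = (1/n)·A·R^(2/3)·S^(1/2) = (1/0.032) × 2.187 × 0.5170^(2/3) × 0.00068^(1/2) = 1.148 m³/s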